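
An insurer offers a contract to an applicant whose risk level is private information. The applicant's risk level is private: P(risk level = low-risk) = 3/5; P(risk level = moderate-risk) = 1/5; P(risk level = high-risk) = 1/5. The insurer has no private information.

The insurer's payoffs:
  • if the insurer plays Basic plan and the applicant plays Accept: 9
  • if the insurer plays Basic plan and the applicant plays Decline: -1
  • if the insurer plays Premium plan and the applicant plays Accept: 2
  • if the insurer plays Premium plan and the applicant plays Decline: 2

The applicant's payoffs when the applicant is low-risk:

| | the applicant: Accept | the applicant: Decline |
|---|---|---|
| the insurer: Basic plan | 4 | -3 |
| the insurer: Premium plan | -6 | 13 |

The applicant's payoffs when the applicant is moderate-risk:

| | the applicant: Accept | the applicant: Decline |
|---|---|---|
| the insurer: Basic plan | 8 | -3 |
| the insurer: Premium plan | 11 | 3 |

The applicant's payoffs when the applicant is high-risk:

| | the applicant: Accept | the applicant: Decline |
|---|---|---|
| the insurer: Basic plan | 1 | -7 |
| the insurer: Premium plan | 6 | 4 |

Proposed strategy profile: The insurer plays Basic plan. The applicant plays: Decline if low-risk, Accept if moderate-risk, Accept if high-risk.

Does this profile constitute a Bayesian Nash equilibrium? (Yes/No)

No

The insurer plays Basic plan: E[Basic plan] = 3/5·(-1) + 1/5·(9) + 1/5·(9) = 3; E[Premium plan] = 2. Best-responding. ✓
The applicant (risk level low-risk), facing Basic plan: Accept gives 4, Decline gives -3. Proposed Decline is not best — profitable deviation exists. ✗
The applicant (risk level moderate-risk), facing Basic plan: Accept gives 8, Decline gives -3. Proposed Accept is best. ✓
The applicant (risk level high-risk), facing Basic plan: Accept gives 1, Decline gives -7. Proposed Accept is best. ✓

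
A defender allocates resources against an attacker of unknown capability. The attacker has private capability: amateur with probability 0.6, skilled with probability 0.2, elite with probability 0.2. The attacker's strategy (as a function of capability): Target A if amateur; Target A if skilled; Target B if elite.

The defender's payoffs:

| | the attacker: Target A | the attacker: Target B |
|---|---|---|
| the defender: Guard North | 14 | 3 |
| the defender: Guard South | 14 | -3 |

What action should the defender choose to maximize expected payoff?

Guard North

E[Guard North] = 0.6·(14) + 0.2·(14) + 0.2·(3) = 11.8
E[Guard South] = 0.6·(14) + 0.2·(14) + 0.2·(-3) = 10.6
Best response: Guard North (11.8 is the largest).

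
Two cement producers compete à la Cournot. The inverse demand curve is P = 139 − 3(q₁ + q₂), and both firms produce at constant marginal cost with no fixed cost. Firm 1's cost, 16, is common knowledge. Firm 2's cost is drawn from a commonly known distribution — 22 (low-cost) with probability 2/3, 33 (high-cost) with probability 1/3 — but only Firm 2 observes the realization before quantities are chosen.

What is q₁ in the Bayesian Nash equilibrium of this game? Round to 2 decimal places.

Type-c best response for Firm 2: q₂(c) = (139 − c)/6 − q₁/2.
Firm 1 maximizes expected profit; its first-order condition is 139 − 6q₁ − 3E[q₂] − 16 = 0.
Substituting E[q₂] and solving: E[c₂] = 25.6667, so q₁ = (139 − 2·16 + 25.6667)/9 = 14.7407.

14.74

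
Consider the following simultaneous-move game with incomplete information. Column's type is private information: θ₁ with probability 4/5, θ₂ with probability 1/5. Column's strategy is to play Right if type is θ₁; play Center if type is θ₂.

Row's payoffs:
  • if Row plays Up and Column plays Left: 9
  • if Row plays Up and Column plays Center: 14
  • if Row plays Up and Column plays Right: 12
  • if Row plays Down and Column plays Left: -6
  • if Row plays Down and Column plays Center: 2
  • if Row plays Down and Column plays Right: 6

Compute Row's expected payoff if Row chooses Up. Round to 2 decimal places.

Take the expectation over Column's type, weighting each type's action by its prior probability.
E[Up] = 4/5·12 + 1/5·14 = 48/5 + 14/5 = 62/5

12.40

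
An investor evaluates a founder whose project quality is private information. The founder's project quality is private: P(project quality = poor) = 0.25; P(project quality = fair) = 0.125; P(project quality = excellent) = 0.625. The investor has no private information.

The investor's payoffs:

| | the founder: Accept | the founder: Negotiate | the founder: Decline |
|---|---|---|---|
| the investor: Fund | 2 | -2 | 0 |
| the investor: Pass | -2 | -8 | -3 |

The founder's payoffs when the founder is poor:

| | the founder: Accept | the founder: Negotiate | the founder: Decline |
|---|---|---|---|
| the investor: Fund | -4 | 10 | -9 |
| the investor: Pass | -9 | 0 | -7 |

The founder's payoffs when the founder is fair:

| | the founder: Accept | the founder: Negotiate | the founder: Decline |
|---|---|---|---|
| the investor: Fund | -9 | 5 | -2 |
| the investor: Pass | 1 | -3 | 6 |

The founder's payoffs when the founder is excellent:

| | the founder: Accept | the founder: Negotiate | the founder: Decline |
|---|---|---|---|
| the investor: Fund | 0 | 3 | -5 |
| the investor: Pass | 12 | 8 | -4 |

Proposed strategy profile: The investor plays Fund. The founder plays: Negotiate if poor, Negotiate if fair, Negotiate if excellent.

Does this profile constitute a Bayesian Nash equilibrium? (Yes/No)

Yes

The investor plays Fund: E[Fund] = 0.25·(-2) + 0.125·(-2) + 0.625·(-2) = -2; E[Pass] = -8. Best-responding. ✓
The founder (project quality poor), facing Fund: Accept gives -4, Negotiate gives 10, Decline gives -9. Proposed Negotiate is best. ✓
The founder (project quality fair), facing Fund: Accept gives -9, Negotiate gives 5, Decline gives -2. Proposed Negotiate is best. ✓
The founder (project quality excellent), facing Fund: Accept gives 0, Negotiate gives 3, Decline gives -5. Proposed Negotiate is best. ✓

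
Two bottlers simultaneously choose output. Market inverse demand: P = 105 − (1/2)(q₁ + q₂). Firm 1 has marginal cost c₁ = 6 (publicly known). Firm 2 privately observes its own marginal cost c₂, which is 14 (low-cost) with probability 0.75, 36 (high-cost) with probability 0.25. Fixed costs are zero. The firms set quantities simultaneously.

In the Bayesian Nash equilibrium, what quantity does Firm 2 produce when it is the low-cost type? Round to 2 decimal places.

53.50

Firm 2 with cost c maximizes (105 − (1/2)(q₁+q₂) − c)·q₂, giving q₂(c) = (105 − c − (1/2)q₁).
E[c₂] = 0.75·14 + 0.25·36 = 19.5
Firm 1's FOC against E[q₂] yields q₁ = (105 − 2·6 + E[c₂])/(3/2) = (105 − 12 + 19.5)/(3/2) = 75.
q₂(low-cost) = (105 − 14 − (1/2)·75) = 53.5.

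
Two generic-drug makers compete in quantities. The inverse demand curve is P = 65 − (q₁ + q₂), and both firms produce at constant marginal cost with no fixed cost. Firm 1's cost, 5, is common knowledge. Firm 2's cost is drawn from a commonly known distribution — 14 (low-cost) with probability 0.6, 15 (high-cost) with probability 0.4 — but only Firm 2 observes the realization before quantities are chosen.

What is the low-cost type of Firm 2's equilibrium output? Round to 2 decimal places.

13.93

Type-c best response for Firm 2: q₂(c) = (65 − c)/2 − q₁/2.
Firm 1 maximizes expected profit; its first-order condition is 65 − 2q₁ − E[q₂] − 5 = 0.
Substituting E[q₂] and solving: E[c₂] = 14.4, so q₁ = (65 − 2·5 + 14.4)/3 = 23.1333.
q₂(low-cost) = (65 − 14 − 23.1333)/2 = 13.9333.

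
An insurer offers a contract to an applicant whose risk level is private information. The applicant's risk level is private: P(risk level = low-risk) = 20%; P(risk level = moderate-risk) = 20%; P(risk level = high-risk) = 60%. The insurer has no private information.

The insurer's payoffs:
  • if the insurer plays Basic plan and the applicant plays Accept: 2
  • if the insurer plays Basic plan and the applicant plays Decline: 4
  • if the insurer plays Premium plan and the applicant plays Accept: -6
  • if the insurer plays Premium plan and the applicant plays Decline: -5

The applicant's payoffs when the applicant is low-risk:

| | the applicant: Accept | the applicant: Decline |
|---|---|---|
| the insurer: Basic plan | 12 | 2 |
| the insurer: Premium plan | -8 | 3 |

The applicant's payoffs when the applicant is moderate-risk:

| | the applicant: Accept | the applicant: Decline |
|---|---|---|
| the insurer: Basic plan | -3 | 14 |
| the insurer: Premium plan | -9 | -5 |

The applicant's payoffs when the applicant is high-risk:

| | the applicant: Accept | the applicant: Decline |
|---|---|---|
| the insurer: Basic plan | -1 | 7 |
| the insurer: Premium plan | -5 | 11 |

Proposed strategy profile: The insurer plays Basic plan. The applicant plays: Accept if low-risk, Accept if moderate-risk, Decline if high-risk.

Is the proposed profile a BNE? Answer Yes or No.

The insurer plays Basic plan: E[Basic plan] = 0.2·(2) + 0.2·(2) + 0.6·(4) = 3.2; E[Premium plan] = -5.4. Best-responding. ✓
The applicant (risk level low-risk), facing Basic plan: Accept gives 12, Decline gives 2. Proposed Accept is best. ✓
The applicant (risk level moderate-risk), facing Basic plan: Accept gives -3, Decline gives 14. Proposed Accept is not best — profitable deviation exists. ✗
The applicant (risk level high-risk), facing Basic plan: Accept gives -1, Decline gives 7. Proposed Decline is best. ✓

No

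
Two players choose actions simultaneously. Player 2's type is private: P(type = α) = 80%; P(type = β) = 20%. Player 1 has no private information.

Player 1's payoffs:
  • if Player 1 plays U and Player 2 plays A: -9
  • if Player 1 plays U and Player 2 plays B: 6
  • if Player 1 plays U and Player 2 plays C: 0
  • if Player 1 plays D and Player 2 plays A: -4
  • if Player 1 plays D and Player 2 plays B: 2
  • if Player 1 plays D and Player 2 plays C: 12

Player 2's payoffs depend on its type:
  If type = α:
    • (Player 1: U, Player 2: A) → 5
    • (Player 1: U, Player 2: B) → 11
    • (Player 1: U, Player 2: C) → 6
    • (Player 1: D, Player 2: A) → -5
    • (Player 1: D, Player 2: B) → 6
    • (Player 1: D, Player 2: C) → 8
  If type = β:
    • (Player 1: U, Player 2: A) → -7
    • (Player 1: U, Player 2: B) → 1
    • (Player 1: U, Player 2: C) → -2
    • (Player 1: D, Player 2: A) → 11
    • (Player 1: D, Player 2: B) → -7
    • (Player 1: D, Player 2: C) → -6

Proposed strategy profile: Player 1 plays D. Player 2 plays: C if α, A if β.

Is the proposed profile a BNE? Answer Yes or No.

Player 1 plays D: E[D] = 0.8·(12) + 0.2·(-4) = 8.8; E[U] = -1.8. Best-responding. ✓
Player 2 (type α), facing D: A gives -5, B gives 6, C gives 8. Proposed C is best. ✓
Player 2 (type β), facing D: A gives 11, B gives -7, C gives -6. Proposed A is best. ✓

Yes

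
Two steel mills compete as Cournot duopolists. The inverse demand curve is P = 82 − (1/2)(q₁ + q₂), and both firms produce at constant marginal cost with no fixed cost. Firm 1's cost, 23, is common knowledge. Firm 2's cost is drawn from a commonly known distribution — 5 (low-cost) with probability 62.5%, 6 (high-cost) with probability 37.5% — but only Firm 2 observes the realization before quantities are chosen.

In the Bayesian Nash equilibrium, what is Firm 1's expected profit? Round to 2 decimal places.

Type-c best response for Firm 2: q₂(c) = (82 − c) − q₁/2.
Firm 1 maximizes expected profit; its first-order condition is 82 − q₁ − (1/2)E[q₂] − 23 = 0.
Substituting E[q₂] and solving: E[c₂] = 5.375, so q₁ = (82 − 2·23 + 5.375)/(3/2) = 27.5833.
E[P] = 82 − (1/2)·(q₁ + E[q₂]) = 36.7917; Firm 1's expected profit = (E[P] − 23)·q₁ = (36.7917 − 23)·27.5833 = 380.42.

380.42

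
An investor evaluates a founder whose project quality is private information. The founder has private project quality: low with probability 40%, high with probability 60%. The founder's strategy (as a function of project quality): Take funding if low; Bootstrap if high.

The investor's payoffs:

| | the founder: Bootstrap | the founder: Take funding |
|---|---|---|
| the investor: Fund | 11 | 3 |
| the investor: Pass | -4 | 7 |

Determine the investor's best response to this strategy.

E[Fund] = 0.4·(3) + 0.6·(11) = 7.8
E[Pass] = 0.4·(7) + 0.6·(-4) = 0.4
Best response: Fund (7.8 is the largest).

Fund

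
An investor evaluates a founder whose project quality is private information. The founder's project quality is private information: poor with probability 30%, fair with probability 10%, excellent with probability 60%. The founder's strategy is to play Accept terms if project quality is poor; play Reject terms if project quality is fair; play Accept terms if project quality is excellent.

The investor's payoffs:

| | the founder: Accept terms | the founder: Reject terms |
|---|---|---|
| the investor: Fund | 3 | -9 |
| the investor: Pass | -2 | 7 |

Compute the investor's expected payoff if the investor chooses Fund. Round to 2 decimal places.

E[Fund] = 0.3·3 + 0.1·(-9) + 0.6·3 = 0.9 + (-0.9) + 1.8 = 1.8

1.80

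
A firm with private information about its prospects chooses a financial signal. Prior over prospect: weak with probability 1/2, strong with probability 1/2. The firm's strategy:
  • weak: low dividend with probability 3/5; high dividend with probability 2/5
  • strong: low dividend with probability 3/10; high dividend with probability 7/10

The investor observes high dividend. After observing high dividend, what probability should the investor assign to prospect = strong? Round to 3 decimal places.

P(high dividend) = (1/2)·(2/5) + (1/2)·(7/10) = 11/20
P(strong | high dividend) = ((1/2)·(7/10)) / (11/20) = (7/20) / (11/20) = 7/11

0.636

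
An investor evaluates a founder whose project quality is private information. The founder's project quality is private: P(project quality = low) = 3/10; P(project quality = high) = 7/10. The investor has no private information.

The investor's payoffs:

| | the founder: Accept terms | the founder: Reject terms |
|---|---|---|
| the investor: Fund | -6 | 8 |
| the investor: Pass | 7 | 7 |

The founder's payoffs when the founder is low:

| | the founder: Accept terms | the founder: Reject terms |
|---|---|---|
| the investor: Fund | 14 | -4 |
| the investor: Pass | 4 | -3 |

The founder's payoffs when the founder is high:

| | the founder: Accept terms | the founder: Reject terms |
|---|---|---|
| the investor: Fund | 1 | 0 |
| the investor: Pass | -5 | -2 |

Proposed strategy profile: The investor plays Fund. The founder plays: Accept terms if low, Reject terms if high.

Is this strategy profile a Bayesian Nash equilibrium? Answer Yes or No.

The investor plays Fund: E[Fund] = 3/10·(-6) + 7/10·(8) = 19/5; E[Pass] = 7. Not best-responding. ✗
The founder (project quality low), facing Fund: Accept terms gives 14, Reject terms gives -4. Proposed Accept terms is best. ✓
The founder (project quality high), facing Fund: Accept terms gives 1, Reject terms gives 0. Proposed Reject terms is not best — profitable deviation exists. ✗

No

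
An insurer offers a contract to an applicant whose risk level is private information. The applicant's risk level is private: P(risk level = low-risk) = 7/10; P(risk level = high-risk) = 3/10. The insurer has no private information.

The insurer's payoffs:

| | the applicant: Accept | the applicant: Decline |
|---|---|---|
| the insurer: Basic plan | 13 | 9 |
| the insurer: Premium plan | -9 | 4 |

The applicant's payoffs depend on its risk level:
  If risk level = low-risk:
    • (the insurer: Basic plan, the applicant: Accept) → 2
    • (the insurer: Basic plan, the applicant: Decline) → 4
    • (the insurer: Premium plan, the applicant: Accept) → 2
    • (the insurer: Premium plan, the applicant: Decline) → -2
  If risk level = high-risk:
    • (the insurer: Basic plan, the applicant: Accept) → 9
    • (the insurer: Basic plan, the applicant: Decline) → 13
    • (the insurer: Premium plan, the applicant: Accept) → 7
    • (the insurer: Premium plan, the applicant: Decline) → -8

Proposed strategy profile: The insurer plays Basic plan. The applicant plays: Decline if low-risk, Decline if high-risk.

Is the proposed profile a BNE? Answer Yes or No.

Yes

The insurer plays Basic plan: E[Basic plan] = 7/10·(9) + 3/10·(9) = 9; E[Premium plan] = 4. Best-responding. ✓
The applicant (risk level low-risk), facing Basic plan: Accept gives 2, Decline gives 4. Proposed Decline is best. ✓
The applicant (risk level high-risk), facing Basic plan: Accept gives 9, Decline gives 13. Proposed Decline is best. ✓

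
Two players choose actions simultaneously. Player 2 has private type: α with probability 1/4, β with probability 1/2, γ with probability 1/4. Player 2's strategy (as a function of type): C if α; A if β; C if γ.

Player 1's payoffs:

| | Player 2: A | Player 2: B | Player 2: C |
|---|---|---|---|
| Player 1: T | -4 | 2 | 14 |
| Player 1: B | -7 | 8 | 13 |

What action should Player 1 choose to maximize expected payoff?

E[T] = 1/4·(14) + 1/2·(-4) + 1/4·(14) = 5
E[B] = 1/4·(13) + 1/2·(-7) + 1/4·(13) = 3
Best response: T (5 is the largest).

T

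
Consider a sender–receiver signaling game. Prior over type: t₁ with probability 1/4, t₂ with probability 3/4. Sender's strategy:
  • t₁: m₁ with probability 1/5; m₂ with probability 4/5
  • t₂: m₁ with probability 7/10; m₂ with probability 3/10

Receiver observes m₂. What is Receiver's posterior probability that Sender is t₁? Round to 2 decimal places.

0.47

P(m₂) = (1/4)·(4/5) + (3/4)·(3/10) = 17/40
P(t₁ | m₂) = ((1/4)·(4/5)) / (17/40) = (1/5) / (17/40) = 8/17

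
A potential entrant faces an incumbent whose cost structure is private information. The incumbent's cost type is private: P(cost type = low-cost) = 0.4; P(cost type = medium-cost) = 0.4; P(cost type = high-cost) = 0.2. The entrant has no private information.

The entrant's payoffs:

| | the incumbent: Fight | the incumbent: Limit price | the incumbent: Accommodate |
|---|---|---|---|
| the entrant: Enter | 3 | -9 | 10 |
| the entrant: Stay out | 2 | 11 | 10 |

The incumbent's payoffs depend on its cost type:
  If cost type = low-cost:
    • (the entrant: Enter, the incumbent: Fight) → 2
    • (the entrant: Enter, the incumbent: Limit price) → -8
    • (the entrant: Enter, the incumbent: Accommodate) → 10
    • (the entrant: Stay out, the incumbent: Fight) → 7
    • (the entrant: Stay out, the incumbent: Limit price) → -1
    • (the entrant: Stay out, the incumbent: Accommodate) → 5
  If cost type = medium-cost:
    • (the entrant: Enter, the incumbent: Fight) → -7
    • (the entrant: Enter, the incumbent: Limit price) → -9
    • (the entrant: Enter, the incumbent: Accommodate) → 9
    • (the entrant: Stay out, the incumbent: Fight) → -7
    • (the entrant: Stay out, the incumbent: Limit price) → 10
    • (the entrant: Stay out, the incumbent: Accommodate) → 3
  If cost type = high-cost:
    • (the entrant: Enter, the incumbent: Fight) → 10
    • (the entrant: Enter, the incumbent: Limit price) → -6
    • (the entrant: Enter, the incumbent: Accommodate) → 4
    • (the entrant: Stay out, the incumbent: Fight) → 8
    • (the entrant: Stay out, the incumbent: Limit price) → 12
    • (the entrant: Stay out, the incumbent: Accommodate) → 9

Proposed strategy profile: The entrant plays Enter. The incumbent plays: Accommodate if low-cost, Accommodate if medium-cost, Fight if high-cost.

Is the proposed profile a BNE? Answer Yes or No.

The entrant plays Enter: E[Enter] = 0.4·(10) + 0.4·(10) + 0.2·(3) = 8.6; E[Stay out] = 8.4. Best-responding. ✓
The incumbent (cost type low-cost), facing Enter: Fight gives 2, Limit price gives -8, Accommodate gives 10. Proposed Accommodate is best. ✓
The incumbent (cost type medium-cost), facing Enter: Fight gives -7, Limit price gives -9, Accommodate gives 9. Proposed Accommodate is best. ✓
The incumbent (cost type high-cost), facing Enter: Fight gives 10, Limit price gives -6, Accommodate gives 4. Proposed Fight is best. ✓

Yes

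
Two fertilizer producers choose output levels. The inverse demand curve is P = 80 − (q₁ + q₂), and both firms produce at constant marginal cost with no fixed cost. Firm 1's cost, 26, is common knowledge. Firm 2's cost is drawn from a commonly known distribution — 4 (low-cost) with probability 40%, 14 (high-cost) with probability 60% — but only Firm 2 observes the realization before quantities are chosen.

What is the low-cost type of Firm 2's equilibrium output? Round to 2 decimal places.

Each type of Firm 2 best-responds to q₁; Firm 1 best-responds to the expected q₂ over Firm 2's types.
Firm 2 with cost c maximizes (80 − (q₁+q₂) − c)·q₂, giving q₂(c) = (80 − c − q₁)/2.
E[c₂] = 0.4·4 + 0.6·14 = 10
Firm 1's FOC against E[q₂] yields q₁ = (80 − 2·26 + E[c₂])/3 = (80 − 52 + 10)/3 = 12.6667.
q₂(low-cost) = (80 − 4 − 12.6667)/2 = 31.6667.

31.67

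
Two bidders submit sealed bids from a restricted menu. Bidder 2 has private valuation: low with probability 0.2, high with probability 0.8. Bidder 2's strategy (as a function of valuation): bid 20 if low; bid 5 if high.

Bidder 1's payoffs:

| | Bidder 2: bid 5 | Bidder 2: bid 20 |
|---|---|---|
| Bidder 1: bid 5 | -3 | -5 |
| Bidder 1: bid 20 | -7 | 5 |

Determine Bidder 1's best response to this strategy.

E[bid 5] = 0.2·(-5) + 0.8·(-3) = -3.4
E[bid 20] = 0.2·(5) + 0.8·(-7) = -4.6
Best response: bid 5 (-3.4 is the largest).

bid 5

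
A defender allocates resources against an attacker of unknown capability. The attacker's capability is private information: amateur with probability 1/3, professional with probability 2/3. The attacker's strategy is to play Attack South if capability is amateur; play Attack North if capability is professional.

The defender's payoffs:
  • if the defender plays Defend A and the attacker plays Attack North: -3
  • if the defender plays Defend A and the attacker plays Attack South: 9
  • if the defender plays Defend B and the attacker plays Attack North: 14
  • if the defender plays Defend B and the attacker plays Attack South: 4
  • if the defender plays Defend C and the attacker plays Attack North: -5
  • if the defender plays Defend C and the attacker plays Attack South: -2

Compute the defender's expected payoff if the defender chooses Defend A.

1

E[Defend A] = 1/3·9 + 2/3·(-3) = 3 + (-2) = 1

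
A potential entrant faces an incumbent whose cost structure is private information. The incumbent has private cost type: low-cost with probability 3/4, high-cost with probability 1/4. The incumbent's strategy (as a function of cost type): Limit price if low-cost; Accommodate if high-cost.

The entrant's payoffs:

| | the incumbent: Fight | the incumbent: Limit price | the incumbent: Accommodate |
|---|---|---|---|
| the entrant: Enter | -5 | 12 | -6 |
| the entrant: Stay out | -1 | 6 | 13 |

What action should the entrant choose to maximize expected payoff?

Stay out

E[Enter] = 3/4·(12) + 1/4·(-6) = 15/2
E[Stay out] = 3/4·(6) + 1/4·(13) = 31/4
Best response: Stay out (31/4 is the largest).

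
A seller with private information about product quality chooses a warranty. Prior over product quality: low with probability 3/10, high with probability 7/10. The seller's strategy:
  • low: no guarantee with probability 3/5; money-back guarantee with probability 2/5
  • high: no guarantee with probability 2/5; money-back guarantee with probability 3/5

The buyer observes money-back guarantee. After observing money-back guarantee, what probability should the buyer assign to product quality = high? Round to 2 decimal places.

P(money-back guarantee) = (3/10)·(2/5) + (7/10)·(3/5) = 27/50
P(high | money-back guarantee) = ((7/10)·(3/5)) / (27/50) = (21/50) / (27/50) = 7/9

0.78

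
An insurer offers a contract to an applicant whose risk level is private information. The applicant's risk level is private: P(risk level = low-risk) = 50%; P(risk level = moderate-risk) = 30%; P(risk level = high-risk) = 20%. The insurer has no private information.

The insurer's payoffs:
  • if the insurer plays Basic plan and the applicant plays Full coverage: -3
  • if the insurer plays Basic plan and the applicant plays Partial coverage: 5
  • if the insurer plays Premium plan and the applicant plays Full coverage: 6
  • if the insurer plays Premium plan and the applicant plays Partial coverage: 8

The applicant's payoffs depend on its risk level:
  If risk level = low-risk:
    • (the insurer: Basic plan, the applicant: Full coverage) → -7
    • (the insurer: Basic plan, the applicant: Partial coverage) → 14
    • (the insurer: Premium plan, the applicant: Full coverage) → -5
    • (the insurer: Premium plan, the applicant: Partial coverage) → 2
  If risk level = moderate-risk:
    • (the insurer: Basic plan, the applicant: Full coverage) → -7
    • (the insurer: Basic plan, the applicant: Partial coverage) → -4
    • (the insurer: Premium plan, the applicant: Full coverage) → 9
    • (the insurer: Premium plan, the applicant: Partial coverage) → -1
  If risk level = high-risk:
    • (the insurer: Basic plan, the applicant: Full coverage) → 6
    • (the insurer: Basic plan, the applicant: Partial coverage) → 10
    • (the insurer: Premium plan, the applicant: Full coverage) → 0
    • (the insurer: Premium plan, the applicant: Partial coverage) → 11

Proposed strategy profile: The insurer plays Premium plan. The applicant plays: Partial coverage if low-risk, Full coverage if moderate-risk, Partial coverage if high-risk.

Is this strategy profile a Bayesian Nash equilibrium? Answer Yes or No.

Yes

A profile is a BNE iff every type of every player is best-responding given beliefs about the other side.
The insurer plays Premium plan: E[Premium plan] = 0.5·(8) + 0.3·(6) + 0.2·(8) = 7.4; E[Basic plan] = 2.6. Best-responding. ✓
The applicant (risk level low-risk), facing Premium plan: Full coverage gives -5, Partial coverage gives 2. Proposed Partial coverage is best. ✓
The applicant (risk level moderate-risk), facing Premium plan: Full coverage gives 9, Partial coverage gives -1. Proposed Full coverage is best. ✓
The applicant (risk level high-risk), facing Premium plan: Full coverage gives 0, Partial coverage gives 11. Proposed Partial coverage is best. ✓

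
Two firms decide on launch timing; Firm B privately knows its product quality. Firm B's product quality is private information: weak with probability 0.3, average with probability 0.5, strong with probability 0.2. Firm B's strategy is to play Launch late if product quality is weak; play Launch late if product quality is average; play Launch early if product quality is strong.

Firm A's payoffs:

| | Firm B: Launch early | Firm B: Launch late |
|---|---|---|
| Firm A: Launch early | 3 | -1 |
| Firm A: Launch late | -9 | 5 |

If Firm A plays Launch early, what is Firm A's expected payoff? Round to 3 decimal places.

Take the expectation over Firm B's product quality, weighting each type's action by its prior probability.
E[Launch early] = 0.3·(-1) + 0.5·(-1) + 0.2·3 = (-0.3) + (-0.5) + 0.6 = -0.2

-0.200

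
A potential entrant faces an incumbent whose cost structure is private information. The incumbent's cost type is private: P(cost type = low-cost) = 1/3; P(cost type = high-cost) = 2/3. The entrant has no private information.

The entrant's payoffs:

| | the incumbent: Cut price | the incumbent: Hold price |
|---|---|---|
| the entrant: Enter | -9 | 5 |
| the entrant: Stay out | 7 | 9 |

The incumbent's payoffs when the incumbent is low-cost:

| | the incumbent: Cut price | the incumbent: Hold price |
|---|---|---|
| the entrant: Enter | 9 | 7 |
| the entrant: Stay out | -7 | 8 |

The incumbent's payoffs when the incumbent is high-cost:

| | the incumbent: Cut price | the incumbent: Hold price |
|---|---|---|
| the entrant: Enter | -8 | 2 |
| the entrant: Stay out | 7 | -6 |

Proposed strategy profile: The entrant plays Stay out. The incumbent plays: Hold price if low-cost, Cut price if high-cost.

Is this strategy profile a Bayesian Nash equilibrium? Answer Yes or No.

A profile is a BNE iff every type of every player is best-responding given beliefs about the other side.
The entrant plays Stay out: E[Stay out] = 1/3·(9) + 2/3·(7) = 23/3; E[Enter] = -13/3. Best-responding. ✓
The incumbent (cost type low-cost), facing Stay out: Cut price gives -7, Hold price gives 8. Proposed Hold price is best. ✓
The incumbent (cost type high-cost), facing Stay out: Cut price gives 7, Hold price gives -6. Proposed Cut price is best. ✓

Yes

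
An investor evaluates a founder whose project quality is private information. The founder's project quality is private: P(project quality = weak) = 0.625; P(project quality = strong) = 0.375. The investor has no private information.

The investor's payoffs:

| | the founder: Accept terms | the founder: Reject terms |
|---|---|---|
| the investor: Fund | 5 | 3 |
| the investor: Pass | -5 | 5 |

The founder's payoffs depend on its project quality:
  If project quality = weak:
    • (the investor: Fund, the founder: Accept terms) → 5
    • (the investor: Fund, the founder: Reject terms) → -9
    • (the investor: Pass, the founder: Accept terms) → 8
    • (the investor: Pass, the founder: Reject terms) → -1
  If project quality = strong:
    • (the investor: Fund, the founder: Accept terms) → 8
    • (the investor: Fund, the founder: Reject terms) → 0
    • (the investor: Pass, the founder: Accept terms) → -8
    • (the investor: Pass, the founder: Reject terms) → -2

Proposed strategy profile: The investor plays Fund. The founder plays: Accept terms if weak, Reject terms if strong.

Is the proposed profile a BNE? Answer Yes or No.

No

The investor plays Fund: E[Fund] = 0.625·(5) + 0.375·(3) = 4.25; E[Pass] = -1.25. Best-responding. ✓
The founder (project quality weak), facing Fund: Accept terms gives 5, Reject terms gives -9. Proposed Accept terms is best. ✓
The founder (project quality strong), facing Fund: Accept terms gives 8, Reject terms gives 0. Proposed Reject terms is not best — profitable deviation exists. ✗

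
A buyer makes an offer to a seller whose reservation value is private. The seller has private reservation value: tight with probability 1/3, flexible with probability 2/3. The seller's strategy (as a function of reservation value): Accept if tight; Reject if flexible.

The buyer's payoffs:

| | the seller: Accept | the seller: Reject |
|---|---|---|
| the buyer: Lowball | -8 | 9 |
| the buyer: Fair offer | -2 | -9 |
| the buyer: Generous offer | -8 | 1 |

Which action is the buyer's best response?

E[Lowball] = 1/3·(-8) + 2/3·(9) = 10/3
E[Fair offer] = 1/3·(-2) + 2/3·(-9) = -20/3
E[Generous offer] = 1/3·(-8) + 2/3·(1) = -2
Best response: Lowball (10/3 is the largest).

Lowball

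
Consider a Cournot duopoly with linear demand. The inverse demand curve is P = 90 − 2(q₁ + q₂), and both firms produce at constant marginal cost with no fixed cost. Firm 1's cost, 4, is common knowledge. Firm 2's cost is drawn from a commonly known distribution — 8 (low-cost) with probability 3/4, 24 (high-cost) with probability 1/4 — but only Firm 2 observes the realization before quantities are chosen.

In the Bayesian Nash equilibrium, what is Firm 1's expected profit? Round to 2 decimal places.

Type-c best response for Firm 2: q₂(c) = (90 − c)/4 − q₁/2.
Firm 1 maximizes expected profit; its first-order condition is 90 − 4q₁ − 2E[q₂] − 4 = 0.
Substituting E[q₂] and solving: E[c₂] = 12, so q₁ = (90 − 2·4 + 12)/6 = 15.6667.
E[P] = 90 − 2·(q₁ + E[q₂]) = 35.3333; Firm 1's expected profit = (E[P] − 4)·q₁ = (35.3333 − 4)·15.6667 = 490.889.

490.89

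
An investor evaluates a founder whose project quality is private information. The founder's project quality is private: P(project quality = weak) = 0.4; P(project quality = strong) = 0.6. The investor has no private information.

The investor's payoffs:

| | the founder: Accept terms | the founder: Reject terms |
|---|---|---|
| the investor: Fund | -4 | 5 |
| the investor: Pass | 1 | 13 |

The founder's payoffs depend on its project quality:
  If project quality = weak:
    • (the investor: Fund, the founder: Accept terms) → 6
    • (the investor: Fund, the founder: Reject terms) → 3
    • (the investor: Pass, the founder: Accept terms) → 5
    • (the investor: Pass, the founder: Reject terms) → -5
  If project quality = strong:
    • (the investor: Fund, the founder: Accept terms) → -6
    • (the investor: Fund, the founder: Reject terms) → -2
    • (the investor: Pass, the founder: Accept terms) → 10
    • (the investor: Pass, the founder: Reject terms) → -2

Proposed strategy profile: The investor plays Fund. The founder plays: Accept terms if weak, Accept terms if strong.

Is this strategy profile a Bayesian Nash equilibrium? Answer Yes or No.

No

The investor plays Fund: E[Fund] = 0.4·(-4) + 0.6·(-4) = -4; E[Pass] = 1. Not best-responding. ✗
The founder (project quality weak), facing Fund: Accept terms gives 6, Reject terms gives 3. Proposed Accept terms is best. ✓
The founder (project quality strong), facing Fund: Accept terms gives -6, Reject terms gives -2. Proposed Accept terms is not best — profitable deviation exists. ✗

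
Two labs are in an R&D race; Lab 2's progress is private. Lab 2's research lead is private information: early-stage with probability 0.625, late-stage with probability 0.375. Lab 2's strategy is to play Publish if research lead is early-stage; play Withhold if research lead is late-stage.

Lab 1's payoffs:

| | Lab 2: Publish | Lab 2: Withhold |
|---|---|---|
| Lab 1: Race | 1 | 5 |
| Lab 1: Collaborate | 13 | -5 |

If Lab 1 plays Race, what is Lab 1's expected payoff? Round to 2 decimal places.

2.50

E[Race] = 0.625·1 + 0.375·5 = 0.625 + 1.875 = 2.5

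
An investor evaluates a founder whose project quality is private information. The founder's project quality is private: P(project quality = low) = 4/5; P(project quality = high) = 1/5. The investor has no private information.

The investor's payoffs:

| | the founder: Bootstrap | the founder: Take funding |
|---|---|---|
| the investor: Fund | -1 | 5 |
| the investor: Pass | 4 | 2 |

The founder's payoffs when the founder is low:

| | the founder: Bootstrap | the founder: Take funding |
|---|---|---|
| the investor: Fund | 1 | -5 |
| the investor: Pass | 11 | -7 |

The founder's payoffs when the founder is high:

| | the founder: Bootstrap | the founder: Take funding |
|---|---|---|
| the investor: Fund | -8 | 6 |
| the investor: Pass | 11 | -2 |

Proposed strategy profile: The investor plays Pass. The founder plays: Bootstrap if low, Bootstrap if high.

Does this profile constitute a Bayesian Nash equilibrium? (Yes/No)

A profile is a BNE iff every type of every player is best-responding given beliefs about the other side.
The investor plays Pass: E[Pass] = 4/5·(4) + 1/5·(4) = 4; E[Fund] = -1. Best-responding. ✓
The founder (project quality low), facing Pass: Bootstrap gives 11, Take funding gives -7. Proposed Bootstrap is best. ✓
The founder (project quality high), facing Pass: Bootstrap gives 11, Take funding gives -2. Proposed Bootstrap is best. ✓

Yes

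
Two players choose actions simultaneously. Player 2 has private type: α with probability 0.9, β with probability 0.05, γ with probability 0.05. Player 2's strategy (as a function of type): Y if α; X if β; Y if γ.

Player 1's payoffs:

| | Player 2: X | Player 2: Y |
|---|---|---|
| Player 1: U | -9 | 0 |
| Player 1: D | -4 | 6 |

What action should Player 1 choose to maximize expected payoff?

E[U] = 0.9·(0) + 0.05·(-9) + 0.05·(0) = -0.45
E[D] = 0.9·(6) + 0.05·(-4) + 0.05·(6) = 5.5
Best response: D (5.5 is the largest).

D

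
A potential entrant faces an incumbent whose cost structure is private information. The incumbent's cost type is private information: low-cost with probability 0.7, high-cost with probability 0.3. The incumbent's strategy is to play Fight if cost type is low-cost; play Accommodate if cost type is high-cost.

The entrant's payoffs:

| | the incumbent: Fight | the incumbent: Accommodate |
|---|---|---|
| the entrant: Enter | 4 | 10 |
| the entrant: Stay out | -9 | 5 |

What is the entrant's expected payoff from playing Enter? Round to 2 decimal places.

E[Enter] = 0.7·4 + 0.3·10 = 2.8 + 3 = 5.8

5.80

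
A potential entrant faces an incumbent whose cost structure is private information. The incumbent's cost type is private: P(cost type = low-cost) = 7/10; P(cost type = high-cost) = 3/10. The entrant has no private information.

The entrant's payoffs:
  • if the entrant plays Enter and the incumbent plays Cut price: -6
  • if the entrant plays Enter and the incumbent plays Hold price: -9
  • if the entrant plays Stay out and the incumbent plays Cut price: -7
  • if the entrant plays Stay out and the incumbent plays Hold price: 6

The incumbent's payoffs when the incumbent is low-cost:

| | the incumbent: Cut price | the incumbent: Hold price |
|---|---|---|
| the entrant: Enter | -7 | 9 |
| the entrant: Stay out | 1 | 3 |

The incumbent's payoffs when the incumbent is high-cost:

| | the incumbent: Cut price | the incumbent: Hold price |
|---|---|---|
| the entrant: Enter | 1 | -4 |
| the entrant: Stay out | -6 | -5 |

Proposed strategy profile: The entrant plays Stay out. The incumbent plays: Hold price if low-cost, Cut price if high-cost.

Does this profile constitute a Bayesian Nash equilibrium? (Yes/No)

No

The entrant plays Stay out: E[Stay out] = 7/10·(6) + 3/10·(-7) = 21/10; E[Enter] = -81/10. Best-responding. ✓
The incumbent (cost type low-cost), facing Stay out: Cut price gives 1, Hold price gives 3. Proposed Hold price is best. ✓
The incumbent (cost type high-cost), facing Stay out: Cut price gives -6, Hold price gives -5. Proposed Cut price is not best — profitable deviation exists. ✗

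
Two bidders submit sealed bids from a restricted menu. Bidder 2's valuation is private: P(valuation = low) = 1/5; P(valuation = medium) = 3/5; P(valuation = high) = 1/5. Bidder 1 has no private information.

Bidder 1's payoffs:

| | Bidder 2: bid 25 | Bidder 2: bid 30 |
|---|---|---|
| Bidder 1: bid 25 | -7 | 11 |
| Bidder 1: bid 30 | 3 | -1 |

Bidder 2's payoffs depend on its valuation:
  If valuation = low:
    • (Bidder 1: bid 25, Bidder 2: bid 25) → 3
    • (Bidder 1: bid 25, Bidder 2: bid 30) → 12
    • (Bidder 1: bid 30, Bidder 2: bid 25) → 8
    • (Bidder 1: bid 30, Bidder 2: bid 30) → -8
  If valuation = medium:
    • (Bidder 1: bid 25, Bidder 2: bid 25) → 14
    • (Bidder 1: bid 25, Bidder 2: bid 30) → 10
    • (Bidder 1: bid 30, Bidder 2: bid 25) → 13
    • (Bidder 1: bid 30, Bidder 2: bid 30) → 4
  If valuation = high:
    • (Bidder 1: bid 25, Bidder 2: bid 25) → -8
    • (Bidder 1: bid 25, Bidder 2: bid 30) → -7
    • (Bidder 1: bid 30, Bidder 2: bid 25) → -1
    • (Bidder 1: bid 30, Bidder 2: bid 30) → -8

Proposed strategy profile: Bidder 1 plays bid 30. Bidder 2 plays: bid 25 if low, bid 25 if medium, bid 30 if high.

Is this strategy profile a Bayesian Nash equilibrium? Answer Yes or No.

No

A profile is a BNE iff every type of every player is best-responding given beliefs about the other side.
Bidder 1 plays bid 30: E[bid 30] = 1/5·(3) + 3/5·(3) + 1/5·(-1) = 11/5; E[bid 25] = -17/5. Best-responding. ✓
Bidder 2 (valuation low), facing bid 30: bid 25 gives 8, bid 30 gives -8. Proposed bid 25 is best. ✓
Bidder 2 (valuation medium), facing bid 30: bid 25 gives 13, bid 30 gives 4. Proposed bid 25 is best. ✓
Bidder 2 (valuation high), facing bid 30: bid 25 gives -1, bid 30 gives -8. Proposed bid 30 is not best — profitable deviation exists. ✗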